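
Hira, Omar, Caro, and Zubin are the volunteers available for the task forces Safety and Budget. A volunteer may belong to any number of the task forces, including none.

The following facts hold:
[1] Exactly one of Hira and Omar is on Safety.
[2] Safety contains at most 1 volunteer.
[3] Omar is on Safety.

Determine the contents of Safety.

Safety = {Omar}

From (3): Omar ∈ Safety.
(1) (exactly one): Hira ∉ Safety.
(2): Safety already has 1, so the rest are out.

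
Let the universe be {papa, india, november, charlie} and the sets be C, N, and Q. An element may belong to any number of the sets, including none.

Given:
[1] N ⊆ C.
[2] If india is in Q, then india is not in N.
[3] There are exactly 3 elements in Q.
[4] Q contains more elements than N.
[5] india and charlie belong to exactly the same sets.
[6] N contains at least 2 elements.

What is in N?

N = {november, papa}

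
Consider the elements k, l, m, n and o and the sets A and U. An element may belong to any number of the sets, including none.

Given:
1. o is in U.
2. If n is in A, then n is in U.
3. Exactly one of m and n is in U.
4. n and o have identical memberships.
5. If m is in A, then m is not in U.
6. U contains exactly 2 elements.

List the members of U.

From (1): o ∈ U.
(4): n matches o: n ∈ U.
(6): U already has 2, so the rest are out.

U = {n, o}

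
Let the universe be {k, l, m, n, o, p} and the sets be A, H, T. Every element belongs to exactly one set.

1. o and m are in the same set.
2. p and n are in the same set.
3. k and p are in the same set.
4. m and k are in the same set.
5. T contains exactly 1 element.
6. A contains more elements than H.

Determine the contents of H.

H = {}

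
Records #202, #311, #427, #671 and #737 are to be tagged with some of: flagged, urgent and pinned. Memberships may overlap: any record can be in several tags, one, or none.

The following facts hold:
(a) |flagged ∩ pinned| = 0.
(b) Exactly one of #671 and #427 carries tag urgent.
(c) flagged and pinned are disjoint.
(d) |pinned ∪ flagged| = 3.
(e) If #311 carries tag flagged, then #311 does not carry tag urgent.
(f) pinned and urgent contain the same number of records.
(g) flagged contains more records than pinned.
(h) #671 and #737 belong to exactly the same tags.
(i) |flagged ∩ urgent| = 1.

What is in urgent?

urgent = {#427}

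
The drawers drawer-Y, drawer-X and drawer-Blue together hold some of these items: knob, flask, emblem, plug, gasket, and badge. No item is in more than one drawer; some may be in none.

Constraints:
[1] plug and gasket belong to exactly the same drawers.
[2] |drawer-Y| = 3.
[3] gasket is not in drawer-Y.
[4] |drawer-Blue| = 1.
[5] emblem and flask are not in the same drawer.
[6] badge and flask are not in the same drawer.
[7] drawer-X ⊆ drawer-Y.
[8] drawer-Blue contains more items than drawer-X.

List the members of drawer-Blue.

drawer-Blue = {flask}

From (3): gasket ∉ drawer-Y.
(1): plug matches gasket: plug ∉ drawer-Y.
(7) contrapositive: plug ∉ drawer-X.
(7) contrapositive: gasket ∉ drawer-X.
Suppose knob ∈ drawer-Blue: no assignment then satisfies all the clues, so knob ∉ drawer-Blue.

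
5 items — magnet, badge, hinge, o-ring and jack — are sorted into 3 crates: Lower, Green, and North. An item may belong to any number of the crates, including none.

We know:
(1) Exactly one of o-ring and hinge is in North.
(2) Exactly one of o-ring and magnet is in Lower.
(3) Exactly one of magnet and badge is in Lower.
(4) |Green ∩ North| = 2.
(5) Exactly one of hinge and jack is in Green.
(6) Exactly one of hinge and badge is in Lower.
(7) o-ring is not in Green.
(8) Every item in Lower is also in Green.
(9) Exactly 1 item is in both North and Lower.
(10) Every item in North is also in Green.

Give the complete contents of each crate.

Lower = {hinge, magnet}; Green = {badge, hinge, magnet}; North = {badge, hinge}

From (7): o-ring ∉ Green.
(8) contrapositive: o-ring ∉ Lower.
(10) contrapositive: o-ring ∉ North.
(1) (exactly one): hinge ∈ North.
(2) (exactly one): magnet ∈ Lower.
(3) (exactly one): badge ∉ Lower.
(6) (exactly one): hinge ∈ Lower.
(8) with magnet ∈ Lower: magnet ∈ Green.
(8) with hinge ∈ Lower: hinge ∈ Green.
(5) (exactly one): jack ∉ Green.
(8) contrapositive: jack ∉ Lower.
Suppose magnet ∈ North: no assignment then satisfies all the clues, so magnet ∉ North.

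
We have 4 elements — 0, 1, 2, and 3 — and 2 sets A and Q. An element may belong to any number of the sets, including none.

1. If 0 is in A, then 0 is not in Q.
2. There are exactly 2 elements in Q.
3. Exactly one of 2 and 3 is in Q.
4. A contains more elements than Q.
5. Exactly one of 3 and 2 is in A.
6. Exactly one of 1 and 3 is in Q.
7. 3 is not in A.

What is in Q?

Q = {1, 2}

From (7): 3 ∉ A.
(5) (exactly one): 2 ∈ A.
Suppose 0 ∈ Q: no assignment then satisfies all the clues, so 0 ∉ Q.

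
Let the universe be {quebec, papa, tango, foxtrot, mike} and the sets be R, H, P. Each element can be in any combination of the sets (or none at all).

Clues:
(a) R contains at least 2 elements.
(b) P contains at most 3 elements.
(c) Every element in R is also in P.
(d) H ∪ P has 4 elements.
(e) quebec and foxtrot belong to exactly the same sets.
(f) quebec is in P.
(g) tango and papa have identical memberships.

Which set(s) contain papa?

papa: H

From (f): quebec ∈ P.
(e): foxtrot matches quebec: foxtrot ∈ P.
Suppose papa ∈ R: no assignment then satisfies all the clues, so papa ∉ R.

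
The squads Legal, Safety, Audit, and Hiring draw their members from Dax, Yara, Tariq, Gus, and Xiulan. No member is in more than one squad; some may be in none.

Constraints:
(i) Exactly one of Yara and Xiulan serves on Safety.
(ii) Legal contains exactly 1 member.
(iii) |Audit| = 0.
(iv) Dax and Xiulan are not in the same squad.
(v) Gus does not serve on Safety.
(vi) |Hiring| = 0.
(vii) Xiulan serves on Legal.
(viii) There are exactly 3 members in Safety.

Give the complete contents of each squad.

Legal = {Xiulan}; Safety = {Dax, Tariq, Yara}; Audit = {}; Hiring = {}

From (v): Gus ∉ Safety.
From (vii): Xiulan ∈ Legal.
(i) (exactly one): Yara ∈ Safety.
(ii): Legal already has 1, so the rest are out.
(iii): Audit already has 0, so the rest are out.
(vi): Hiring already has 0, so the rest are out.
(viii): only 3 candidates remain for Safety, so all are in.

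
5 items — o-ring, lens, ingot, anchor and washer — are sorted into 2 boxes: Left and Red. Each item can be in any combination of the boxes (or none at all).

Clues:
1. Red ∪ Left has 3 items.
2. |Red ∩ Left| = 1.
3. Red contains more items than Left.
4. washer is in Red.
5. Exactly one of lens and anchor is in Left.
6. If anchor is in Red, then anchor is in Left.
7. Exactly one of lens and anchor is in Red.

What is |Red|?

3

From (4): washer ∈ Red.
Suppose o-ring ∈ Left: no assignment then satisfies all the clues, so o-ring ∉ Left.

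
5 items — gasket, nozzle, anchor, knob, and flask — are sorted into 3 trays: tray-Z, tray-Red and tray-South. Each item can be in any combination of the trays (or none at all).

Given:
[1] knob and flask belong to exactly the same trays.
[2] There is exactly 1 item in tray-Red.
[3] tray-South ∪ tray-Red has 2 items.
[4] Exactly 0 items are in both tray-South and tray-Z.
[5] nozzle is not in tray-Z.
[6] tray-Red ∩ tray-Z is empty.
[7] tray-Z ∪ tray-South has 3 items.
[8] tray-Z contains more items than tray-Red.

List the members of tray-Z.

tray-Z = {flask, knob}

From (5): nozzle ∉ tray-Z.
Suppose gasket ∈ tray-Z: no assignment then satisfies all the clues, so gasket ∉ tray-Z.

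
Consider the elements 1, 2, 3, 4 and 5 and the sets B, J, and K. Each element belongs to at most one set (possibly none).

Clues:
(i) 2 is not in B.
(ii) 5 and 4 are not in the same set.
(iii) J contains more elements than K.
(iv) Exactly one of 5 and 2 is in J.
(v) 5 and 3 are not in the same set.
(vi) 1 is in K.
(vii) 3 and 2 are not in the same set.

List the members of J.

J = {2, 4}

From (i): 2 ∉ B.
From (vi): 1 ∈ K.
Suppose 2 ∉ J: no assignment then satisfies all the clues, so 2 ∈ J.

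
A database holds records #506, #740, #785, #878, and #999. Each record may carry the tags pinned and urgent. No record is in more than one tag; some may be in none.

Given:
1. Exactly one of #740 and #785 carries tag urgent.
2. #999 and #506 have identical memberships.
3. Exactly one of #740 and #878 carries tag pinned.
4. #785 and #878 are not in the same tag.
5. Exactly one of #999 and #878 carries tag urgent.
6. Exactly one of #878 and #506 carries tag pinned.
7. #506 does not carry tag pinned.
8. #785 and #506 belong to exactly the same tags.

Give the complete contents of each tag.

pinned = {#878}; urgent = {#506, #785, #999}

From (7): #506 ∉ pinned.
(2): #999 matches #506: #999 ∉ pinned.
(6) (exactly one): #878 ∈ pinned.
(8): #785 matches #506: #785 ∉ pinned.
(3) (exactly one): #740 ∉ pinned.
(5) (exactly one): #999 ∈ urgent.
(2): #506 matches #999: #506 ∈ urgent.
(8): #785 matches #506: #785 ∈ urgent.
(1) (exactly one): #740 ∉ urgent.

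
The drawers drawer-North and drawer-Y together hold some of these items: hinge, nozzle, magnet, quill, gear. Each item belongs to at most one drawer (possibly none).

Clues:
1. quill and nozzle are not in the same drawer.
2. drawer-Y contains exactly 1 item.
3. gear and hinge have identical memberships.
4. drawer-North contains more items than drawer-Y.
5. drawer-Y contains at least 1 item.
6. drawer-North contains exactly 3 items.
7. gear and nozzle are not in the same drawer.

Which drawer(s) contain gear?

gear: drawer-North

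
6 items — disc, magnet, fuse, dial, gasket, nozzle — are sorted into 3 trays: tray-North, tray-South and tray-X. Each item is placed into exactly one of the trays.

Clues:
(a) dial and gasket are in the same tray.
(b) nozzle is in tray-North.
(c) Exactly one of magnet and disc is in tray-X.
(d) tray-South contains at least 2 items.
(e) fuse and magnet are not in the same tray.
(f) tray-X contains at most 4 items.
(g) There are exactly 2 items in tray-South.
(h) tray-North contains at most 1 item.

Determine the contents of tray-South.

tray-South = {disc, fuse}

From (b): nozzle ∈ tray-North.
(h): tray-North already has 1, so the rest are out.
Suppose disc ∉ tray-South: no assignment then satisfies all the clues, so disc ∈ tray-South.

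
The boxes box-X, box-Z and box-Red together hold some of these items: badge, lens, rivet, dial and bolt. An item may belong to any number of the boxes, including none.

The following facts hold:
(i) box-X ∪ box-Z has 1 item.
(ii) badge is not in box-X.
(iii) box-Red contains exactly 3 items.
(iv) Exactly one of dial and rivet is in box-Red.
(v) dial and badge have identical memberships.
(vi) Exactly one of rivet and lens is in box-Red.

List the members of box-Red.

box-Red = {badge, dial, lens}

From (ii): badge ∉ box-X.
(v): dial matches badge: dial ∉ box-X.
Suppose badge ∉ box-Red: no assignment then satisfies all the clues, so badge ∈ box-Red.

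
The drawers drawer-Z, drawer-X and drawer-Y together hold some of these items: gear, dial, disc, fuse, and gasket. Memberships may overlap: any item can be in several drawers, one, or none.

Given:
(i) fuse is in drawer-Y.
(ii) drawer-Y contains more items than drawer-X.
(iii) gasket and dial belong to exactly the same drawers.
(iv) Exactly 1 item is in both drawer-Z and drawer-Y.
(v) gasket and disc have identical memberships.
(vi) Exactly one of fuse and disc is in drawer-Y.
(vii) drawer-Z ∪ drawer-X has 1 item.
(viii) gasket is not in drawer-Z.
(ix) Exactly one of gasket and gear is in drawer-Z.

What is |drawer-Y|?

2

From (i): fuse ∈ drawer-Y.
From (viii): gasket ∉ drawer-Z.
(iii): dial matches gasket: dial ∉ drawer-Z.
(v): disc matches gasket: disc ∉ drawer-Z.
(vi) (exactly one): disc ∉ drawer-Y.
(ix) (exactly one): gear ∈ drawer-Z.
(v): gasket matches disc: gasket ∉ drawer-Y.
(iii): dial matches gasket: dial ∉ drawer-Y.
Suppose gear ∉ drawer-Y: no assignment then satisfies all the clues, so gear ∈ drawer-Y.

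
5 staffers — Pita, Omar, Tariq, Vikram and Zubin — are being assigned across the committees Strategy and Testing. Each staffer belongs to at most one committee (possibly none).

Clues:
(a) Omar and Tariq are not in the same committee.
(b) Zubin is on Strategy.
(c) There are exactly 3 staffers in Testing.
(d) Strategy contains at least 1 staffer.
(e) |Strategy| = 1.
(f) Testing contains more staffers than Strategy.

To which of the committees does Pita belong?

Pita: Testing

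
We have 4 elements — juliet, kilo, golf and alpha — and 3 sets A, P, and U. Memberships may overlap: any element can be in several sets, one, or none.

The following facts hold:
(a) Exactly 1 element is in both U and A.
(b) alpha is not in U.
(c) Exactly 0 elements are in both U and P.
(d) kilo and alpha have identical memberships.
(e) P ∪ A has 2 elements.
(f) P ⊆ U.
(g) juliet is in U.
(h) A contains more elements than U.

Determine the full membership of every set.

A = {golf, juliet}; P = {}; U = {juliet}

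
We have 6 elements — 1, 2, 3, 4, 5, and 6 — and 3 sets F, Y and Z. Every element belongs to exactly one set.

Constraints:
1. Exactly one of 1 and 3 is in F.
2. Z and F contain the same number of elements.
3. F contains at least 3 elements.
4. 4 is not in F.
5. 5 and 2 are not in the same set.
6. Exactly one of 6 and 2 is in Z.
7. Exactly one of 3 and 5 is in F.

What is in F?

F = {1, 5, 6}

From (4): 4 ∉ F.
Suppose 1 ∉ F: no assignment then satisfies all the clues, so 1 ∈ F.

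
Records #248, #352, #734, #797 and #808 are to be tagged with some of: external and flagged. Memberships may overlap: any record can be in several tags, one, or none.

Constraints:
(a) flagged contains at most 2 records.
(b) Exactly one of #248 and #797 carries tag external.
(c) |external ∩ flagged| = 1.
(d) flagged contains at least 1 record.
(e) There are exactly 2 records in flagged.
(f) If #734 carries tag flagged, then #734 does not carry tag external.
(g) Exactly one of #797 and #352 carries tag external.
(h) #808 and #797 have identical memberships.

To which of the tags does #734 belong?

#734: flagged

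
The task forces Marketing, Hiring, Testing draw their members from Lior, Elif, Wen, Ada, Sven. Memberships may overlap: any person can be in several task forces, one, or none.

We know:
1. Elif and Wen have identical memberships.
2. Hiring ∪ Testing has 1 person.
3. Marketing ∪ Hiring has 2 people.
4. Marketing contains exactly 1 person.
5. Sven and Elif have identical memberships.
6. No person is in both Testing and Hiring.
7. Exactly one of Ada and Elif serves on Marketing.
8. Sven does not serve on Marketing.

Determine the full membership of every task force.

Marketing = {Ada}; Hiring = {Lior}; Testing = {}

From (8): Sven ∉ Marketing.
(5): Elif matches Sven: Elif ∉ Marketing.
(7) (exactly one): Ada ∈ Marketing.
(1): Wen matches Elif: Wen ∉ Marketing.
(4): Marketing already has 1, so the rest are out.
Suppose Lior ∉ Hiring: no assignment then satisfies all the clues, so Lior ∈ Hiring.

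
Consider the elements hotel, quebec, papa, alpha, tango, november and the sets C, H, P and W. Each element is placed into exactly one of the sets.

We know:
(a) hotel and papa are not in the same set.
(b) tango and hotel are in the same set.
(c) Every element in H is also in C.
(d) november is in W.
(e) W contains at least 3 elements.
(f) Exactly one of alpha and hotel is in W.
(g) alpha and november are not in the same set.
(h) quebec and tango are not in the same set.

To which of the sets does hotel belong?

hotel: W

From (d): november ∈ W.
(g): alpha ∉ W.
(f) (exactly one): hotel ∈ W.
(a): papa ∉ W.
(b): tango matches hotel: tango ∉ C.
(b): tango matches hotel: tango ∉ H.
(b): tango matches hotel: tango ∉ P.
(b): tango matches hotel: tango ∈ W.
(h): quebec ∉ W.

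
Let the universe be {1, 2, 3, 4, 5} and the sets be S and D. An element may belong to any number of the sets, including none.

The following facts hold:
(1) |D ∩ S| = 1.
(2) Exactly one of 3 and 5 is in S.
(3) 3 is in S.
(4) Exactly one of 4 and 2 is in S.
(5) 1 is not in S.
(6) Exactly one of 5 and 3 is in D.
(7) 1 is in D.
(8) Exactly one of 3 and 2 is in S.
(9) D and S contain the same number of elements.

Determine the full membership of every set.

S = {3, 4}; D = {1, 3}

From (3): 3 ∈ S.
From (5): 1 ∉ S.
From (7): 1 ∈ D.
(2) (exactly one): 5 ∉ S.
(8) (exactly one): 2 ∉ S.
(4) (exactly one): 4 ∈ S.
Suppose 2 ∈ D: no assignment then satisfies all the clues, so 2 ∉ D.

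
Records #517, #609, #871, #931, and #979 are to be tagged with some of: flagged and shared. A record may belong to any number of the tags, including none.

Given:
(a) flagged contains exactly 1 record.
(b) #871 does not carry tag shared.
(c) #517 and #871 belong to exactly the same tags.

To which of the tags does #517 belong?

#517: none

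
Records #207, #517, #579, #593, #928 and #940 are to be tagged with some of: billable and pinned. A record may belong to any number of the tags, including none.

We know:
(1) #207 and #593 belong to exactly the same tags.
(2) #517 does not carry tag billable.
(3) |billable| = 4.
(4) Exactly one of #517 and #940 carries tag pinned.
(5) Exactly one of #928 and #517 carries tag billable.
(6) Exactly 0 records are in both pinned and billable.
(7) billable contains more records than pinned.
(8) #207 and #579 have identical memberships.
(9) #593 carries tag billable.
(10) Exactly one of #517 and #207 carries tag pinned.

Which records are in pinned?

pinned = {#517}

From (2): #517 ∉ billable.
From (9): #593 ∈ billable.
(1): #207 matches #593: #207 ∈ billable.
(5) (exactly one): #928 ∈ billable.
(8): #579 matches #207: #579 ∈ billable.
(3): billable already has 4, so the rest are out.
Suppose #207 ∈ pinned: no assignment then satisfies all the clues, so #207 ∉ pinned.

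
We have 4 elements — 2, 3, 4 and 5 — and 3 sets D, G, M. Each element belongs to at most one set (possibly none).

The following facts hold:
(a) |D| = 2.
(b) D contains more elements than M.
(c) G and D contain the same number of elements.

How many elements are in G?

2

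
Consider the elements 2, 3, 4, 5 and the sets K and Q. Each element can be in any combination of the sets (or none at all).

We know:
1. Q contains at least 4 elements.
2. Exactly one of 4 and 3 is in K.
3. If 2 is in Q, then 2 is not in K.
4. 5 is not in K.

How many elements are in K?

1

From (4): 5 ∉ K.
(1): only 4 candidates remain for Q, so all are in.
(3): 2 ∉ K.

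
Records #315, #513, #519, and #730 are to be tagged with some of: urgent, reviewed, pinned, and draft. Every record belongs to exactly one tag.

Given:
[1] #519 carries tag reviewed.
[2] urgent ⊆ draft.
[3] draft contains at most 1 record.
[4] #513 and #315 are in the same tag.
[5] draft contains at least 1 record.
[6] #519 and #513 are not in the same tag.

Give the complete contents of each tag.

urgent = {}; reviewed = {#519}; pinned = {#315, #513}; draft = {#730}

From (1): #519 ∈ reviewed.
(6): #513 ∉ reviewed.
(4): #315 matches #513: #315 ∉ reviewed.
Suppose #315 ∈ urgent: no assignment then satisfies all the clues, so #315 ∉ urgent.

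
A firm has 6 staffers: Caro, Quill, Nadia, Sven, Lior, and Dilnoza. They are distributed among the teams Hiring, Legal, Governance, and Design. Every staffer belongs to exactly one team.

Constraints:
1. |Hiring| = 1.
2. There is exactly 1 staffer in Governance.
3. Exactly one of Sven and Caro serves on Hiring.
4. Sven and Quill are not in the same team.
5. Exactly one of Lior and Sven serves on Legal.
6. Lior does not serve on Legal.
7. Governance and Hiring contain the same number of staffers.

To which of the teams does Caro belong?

From (6): Lior ∉ Legal.
(5) (exactly one): Sven ∈ Legal.
(3) (exactly one): Caro ∈ Hiring.
(4): Quill ∉ Legal.
(1): Hiring already has 1, so the rest are out.

Caro: Hiring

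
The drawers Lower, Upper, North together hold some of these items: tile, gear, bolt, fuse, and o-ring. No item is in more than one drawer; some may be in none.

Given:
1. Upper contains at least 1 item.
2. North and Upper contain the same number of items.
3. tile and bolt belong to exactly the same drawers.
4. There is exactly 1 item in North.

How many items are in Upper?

1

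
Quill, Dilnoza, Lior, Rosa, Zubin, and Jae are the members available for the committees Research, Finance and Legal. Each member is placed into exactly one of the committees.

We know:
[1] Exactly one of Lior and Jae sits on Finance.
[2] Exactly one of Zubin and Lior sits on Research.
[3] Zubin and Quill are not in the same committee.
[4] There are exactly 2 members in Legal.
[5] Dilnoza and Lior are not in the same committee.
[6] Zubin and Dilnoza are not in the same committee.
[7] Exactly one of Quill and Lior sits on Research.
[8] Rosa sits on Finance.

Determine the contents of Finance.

From (8): Rosa ∈ Finance.
Suppose Quill ∈ Finance: no assignment then satisfies all the clues, so Quill ∉ Finance.

Finance = {Jae, Rosa, Zubin}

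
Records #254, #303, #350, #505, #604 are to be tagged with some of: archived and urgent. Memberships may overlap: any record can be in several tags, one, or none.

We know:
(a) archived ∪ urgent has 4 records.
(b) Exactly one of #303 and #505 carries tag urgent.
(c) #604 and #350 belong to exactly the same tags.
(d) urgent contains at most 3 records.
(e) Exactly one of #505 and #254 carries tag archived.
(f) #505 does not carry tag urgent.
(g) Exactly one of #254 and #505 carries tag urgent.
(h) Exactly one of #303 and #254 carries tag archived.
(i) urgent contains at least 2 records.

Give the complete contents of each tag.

archived = {#254, #350, #604}; urgent = {#254, #303}

From (f): #505 ∉ urgent.
(b) (exactly one): #303 ∈ urgent.
(g) (exactly one): #254 ∈ urgent.
Suppose #254 ∉ archived: no assignment then satisfies all the clues, so #254 ∈ archived.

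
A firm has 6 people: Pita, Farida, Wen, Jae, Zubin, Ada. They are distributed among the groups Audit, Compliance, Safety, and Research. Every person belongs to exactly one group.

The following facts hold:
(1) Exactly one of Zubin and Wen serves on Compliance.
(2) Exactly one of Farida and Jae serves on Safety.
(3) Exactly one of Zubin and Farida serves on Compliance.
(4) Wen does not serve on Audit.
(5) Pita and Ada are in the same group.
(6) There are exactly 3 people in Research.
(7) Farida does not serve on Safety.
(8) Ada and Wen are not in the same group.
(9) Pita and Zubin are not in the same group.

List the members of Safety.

Safety = {Jae, Wen}

From (4): Wen ∉ Audit.
From (7): Farida ∉ Safety.
(2) (exactly one): Jae ∈ Safety.
Suppose Pita ∈ Safety: no assignment then satisfies all the clues, so Pita ∉ Safety.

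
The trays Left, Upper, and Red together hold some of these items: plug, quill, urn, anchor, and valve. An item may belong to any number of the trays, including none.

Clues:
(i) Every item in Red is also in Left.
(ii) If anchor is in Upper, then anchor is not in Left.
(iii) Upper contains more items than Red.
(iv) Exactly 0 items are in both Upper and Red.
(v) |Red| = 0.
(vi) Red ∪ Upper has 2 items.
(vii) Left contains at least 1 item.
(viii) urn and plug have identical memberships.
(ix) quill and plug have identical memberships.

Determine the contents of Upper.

Upper = {anchor, valve}

(v): Red already has 0, so the rest are out.
Suppose plug ∈ Upper: no assignment then satisfies all the clues, so plug ∉ Upper.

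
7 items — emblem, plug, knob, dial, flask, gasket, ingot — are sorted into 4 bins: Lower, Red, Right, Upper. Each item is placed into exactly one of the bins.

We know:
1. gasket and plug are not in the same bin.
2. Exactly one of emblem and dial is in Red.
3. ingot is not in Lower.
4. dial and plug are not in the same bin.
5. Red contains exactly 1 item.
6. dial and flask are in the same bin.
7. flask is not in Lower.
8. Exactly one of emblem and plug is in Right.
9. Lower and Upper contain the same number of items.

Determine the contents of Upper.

Upper = {dial, flask}

From (3): ingot ∉ Lower.
From (7): flask ∉ Lower.
(6): dial matches flask: dial ∉ Lower.
Suppose emblem ∈ Upper: no assignment then satisfies all the clues, so emblem ∉ Upper.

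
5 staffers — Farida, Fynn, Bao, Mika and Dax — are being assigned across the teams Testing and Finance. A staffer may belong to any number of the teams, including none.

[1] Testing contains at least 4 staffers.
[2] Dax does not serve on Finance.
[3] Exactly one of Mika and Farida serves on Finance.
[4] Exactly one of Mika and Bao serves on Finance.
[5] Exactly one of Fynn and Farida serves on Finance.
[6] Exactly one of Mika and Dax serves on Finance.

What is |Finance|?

From (2): Dax ∉ Finance.
(6) (exactly one): Mika ∈ Finance.
(3) (exactly one): Farida ∉ Finance.
(4) (exactly one): Bao ∉ Finance.
(5) (exactly one): Fynn ∈ Finance.

2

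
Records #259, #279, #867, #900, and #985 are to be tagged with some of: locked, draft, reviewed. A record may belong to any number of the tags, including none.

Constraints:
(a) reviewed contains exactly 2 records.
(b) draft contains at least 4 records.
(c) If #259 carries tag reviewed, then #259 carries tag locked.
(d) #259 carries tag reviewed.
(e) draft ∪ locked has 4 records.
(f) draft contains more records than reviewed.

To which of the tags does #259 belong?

#259: draft, locked, reviewed

From (d): #259 ∈ reviewed.
(c): #259 ∈ locked.
Suppose #259 ∉ draft: no assignment then satisfies all the clues, so #259 ∈ draft.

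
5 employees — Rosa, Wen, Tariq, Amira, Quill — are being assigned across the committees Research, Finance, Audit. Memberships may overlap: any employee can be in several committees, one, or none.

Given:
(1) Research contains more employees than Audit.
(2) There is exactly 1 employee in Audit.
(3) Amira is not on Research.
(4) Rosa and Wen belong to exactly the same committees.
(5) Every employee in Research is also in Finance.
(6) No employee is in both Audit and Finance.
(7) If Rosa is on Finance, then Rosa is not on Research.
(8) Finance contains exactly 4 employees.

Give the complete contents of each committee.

From (3): Amira ∉ Research.
Suppose Rosa ∈ Research: no assignment then satisfies all the clues, so Rosa ∉ Research.

Research = {Quill, Tariq}; Finance = {Quill, Rosa, Tariq, Wen}; Audit = {Amira}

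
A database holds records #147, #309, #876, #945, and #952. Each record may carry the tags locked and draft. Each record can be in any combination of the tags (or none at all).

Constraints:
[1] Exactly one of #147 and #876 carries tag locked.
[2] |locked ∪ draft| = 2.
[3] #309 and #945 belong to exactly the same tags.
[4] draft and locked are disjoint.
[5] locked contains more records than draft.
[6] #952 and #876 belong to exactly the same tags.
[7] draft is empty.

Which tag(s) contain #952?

#952: locked

(7): draft already has 0, so the rest are out.
Suppose #952 ∉ locked: no assignment then satisfies all the clues, so #952 ∈ locked.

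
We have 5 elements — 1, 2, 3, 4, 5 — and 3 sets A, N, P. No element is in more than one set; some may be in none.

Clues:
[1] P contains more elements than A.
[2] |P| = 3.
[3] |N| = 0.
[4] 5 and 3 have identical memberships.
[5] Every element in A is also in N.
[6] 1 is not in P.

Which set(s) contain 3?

From (6): 1 ∉ P.
(3): N already has 0, so the rest are out.
(5) contrapositive: 1 ∉ A.
(5) contrapositive: 2 ∉ A.
(5) contrapositive: 3 ∉ A.
(5) contrapositive: 4 ∉ A.
(5) contrapositive: 5 ∉ A.
Suppose 3 ∉ P: no assignment then satisfies all the clues, so 3 ∈ P.

3: P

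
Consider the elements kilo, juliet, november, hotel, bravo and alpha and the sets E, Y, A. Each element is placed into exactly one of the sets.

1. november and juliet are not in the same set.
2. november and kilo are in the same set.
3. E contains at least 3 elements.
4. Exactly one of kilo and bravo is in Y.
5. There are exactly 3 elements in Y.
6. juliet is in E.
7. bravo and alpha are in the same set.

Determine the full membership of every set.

E = {alpha, bravo, juliet}; Y = {hotel, kilo, november}; A = {}

From (6): juliet ∈ E.
(1): november ∉ E.
(2): kilo matches november: kilo ∉ E.
Suppose kilo ∉ Y: no assignment then satisfies all the clues, so kilo ∈ Y.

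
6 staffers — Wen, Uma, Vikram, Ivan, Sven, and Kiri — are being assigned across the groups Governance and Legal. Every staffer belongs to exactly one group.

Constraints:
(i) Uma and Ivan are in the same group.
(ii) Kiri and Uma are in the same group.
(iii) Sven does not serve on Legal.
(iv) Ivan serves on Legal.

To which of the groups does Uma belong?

Uma: Legal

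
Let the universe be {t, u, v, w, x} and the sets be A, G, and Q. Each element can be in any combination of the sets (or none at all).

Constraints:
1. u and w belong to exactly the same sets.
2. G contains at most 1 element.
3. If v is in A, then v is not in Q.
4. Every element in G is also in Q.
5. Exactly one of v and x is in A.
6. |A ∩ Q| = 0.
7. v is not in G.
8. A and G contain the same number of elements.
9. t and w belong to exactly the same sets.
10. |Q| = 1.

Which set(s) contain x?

x: G, Q

From (7): v ∉ G.
Suppose x ∈ A: no assignment then satisfies all the clues, so x ∉ A.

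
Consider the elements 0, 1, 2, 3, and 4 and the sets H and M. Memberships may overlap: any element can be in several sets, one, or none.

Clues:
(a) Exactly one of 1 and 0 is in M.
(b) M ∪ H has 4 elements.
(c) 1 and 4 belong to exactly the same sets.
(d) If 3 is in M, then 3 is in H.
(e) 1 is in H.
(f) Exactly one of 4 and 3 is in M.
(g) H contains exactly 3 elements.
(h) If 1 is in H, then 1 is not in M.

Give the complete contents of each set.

H = {1, 3, 4}; M = {0, 3}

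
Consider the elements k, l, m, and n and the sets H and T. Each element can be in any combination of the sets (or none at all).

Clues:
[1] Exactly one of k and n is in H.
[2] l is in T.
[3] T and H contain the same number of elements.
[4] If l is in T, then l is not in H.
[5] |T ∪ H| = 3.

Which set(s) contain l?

l: T

From (2): l ∈ T.
(4): l ∉ H.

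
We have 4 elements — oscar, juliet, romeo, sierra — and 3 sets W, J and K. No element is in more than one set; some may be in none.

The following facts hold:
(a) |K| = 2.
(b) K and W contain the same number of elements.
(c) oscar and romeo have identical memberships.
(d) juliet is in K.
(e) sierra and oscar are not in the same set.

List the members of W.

W = {oscar, romeo}

From (d): juliet ∈ K.
Suppose oscar ∉ W: no assignment then satisfies all the clues, so oscar ∈ W.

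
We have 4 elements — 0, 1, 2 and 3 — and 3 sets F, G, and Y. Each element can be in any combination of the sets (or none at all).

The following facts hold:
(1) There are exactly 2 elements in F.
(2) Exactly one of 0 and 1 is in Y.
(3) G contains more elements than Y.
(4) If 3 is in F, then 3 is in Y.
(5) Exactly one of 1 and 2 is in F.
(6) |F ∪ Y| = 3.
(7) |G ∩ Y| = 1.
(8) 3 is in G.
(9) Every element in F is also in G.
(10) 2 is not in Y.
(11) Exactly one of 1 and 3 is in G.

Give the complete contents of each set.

F = {2, 3}; G = {0, 2, 3}; Y = {1, 3}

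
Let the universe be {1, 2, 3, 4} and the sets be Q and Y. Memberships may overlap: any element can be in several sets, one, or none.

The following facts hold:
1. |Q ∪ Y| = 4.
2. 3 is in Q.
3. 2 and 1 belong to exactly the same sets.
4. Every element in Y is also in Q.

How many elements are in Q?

From (2): 3 ∈ Q.
Suppose 1 ∉ Q: no assignment then satisfies all the clues, so 1 ∈ Q.

4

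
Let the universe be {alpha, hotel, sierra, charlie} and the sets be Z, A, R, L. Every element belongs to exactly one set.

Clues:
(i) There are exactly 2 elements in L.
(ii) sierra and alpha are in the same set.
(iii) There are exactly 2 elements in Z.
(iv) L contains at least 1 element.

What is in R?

R = {}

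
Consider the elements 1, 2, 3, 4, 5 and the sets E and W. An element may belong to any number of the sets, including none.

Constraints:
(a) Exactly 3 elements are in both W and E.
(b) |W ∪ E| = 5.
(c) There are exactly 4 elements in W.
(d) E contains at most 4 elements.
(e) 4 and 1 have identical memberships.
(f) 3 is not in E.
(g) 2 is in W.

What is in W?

W = {1, 2, 3, 4}

From (f): 3 ∉ E.
From (g): 2 ∈ W.
Suppose 1 ∉ W: no assignment then satisfies all the clues, so 1 ∈ W.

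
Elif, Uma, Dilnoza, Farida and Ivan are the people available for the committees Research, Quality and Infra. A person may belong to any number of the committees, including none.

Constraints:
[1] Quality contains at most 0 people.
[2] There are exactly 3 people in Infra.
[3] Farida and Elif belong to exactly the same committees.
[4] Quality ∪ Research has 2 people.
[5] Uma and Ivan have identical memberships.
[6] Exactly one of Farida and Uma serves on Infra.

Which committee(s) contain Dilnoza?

(1): Quality already has 0, so the rest are out.
Suppose Dilnoza ∈ Research: no assignment then satisfies all the clues, so Dilnoza ∉ Research.

Dilnoza: Infra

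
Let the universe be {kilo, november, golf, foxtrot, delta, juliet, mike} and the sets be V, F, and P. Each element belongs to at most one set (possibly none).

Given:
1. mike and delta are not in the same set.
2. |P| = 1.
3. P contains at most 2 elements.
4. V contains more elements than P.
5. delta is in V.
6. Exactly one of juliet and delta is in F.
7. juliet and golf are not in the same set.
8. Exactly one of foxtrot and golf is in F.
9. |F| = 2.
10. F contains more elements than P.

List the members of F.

F = {foxtrot, juliet}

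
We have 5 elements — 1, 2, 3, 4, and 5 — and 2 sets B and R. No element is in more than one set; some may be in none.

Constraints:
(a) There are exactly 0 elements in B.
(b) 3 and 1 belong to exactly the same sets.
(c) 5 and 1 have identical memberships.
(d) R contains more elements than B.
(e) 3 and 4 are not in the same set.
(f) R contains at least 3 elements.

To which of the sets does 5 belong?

5: R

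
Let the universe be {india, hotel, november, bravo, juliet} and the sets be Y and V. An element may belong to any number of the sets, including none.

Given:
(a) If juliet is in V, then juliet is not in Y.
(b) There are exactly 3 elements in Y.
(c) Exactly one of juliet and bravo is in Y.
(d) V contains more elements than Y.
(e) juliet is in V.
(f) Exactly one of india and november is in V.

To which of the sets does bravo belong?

From (e): juliet ∈ V.
(a): juliet ∉ Y.
(c) (exactly one): bravo ∈ Y.
Suppose bravo ∉ V: no assignment then satisfies all the clues, so bravo ∈ V.

bravo: V, Y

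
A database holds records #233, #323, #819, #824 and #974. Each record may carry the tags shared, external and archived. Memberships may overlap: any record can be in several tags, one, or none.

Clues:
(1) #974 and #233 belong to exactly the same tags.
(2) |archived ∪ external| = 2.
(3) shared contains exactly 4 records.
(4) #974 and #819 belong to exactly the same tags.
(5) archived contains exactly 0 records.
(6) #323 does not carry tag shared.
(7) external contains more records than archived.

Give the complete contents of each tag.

shared = {#233, #819, #824, #974}; external = {#323, #824}; archived = {}

From (6): #323 ∉ shared.
(3): only 4 candidates remain for shared, so all are in.
(5): archived already has 0, so the rest are out.
Suppose #233 ∈ external: no assignment then satisfies all the clues, so #233 ∉ external.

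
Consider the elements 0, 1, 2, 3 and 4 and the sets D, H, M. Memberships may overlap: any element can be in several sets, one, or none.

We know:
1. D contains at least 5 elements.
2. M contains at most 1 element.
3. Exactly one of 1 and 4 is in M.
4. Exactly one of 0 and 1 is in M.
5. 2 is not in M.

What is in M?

M = {1}

From (5): 2 ∉ M.
(1): only 5 candidates remain for D, so all are in.
Suppose 0 ∈ M: no assignment then satisfies all the clues, so 0 ∉ M.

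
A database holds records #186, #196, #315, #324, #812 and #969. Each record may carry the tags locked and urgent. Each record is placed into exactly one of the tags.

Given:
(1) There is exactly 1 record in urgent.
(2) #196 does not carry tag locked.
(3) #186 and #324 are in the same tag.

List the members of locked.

From (2): #196 ∉ locked.
Only one tag left: #196 ∈ urgent.
(1): urgent already has 1, so the rest are out.
Only one tag left: #186 ∈ locked.
Only one tag left: #315 ∈ locked.
Only one tag left: #324 ∈ locked.
Only one tag left: #812 ∈ locked.
Only one tag left: #969 ∈ locked.

locked = {#186, #315, #324, #812, #969}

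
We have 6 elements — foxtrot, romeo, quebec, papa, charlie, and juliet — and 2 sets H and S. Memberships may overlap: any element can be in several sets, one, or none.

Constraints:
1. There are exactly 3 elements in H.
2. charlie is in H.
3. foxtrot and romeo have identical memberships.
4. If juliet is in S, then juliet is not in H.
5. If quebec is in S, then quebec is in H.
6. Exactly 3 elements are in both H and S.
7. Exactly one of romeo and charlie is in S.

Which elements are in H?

From (2): charlie ∈ H.
Suppose foxtrot ∈ H: no assignment then satisfies all the clues, so foxtrot ∉ H.

H = {charlie, papa, quebec}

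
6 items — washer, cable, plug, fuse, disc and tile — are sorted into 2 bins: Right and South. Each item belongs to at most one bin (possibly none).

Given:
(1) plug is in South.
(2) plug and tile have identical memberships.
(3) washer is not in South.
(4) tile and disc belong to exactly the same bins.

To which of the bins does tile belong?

tile: South

From (1): plug ∈ South.
From (3): washer ∉ South.
(2): tile matches plug: tile ∉ Right.
(2): tile matches plug: tile ∈ South.
(4): disc matches tile: disc ∉ Right.
(4): disc matches tile: disc ∈ South.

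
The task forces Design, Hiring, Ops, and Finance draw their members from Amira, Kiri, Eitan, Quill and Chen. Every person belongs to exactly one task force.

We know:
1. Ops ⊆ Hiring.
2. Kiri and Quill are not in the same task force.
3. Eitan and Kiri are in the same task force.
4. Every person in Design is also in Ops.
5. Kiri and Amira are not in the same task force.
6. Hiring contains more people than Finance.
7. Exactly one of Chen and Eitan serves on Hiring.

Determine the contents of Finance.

Finance = {Eitan, Kiri}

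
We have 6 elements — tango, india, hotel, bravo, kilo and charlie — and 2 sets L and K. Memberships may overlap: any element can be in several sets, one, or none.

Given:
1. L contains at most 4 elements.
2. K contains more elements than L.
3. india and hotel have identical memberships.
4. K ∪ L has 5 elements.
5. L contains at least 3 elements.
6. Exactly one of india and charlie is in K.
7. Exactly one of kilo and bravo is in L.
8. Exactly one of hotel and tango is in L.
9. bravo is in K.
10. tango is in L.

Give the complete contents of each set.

L = {bravo, charlie, tango}; K = {bravo, hotel, india, tango}

From (9): bravo ∈ K.
From (10): tango ∈ L.
(8) (exactly one): hotel ∉ L.
(3): india matches hotel: india ∉ L.
Suppose tango ∉ K: no assignment then satisfies all the clues, so tango ∈ K.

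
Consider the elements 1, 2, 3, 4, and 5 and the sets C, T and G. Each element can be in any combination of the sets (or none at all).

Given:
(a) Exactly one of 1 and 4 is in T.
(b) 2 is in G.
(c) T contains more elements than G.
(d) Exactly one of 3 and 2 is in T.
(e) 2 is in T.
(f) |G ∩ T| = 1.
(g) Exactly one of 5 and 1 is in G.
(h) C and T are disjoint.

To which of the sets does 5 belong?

5: T

From (b): 2 ∈ G.
From (e): 2 ∈ T.
(d) (exactly one): 3 ∉ T.
(h) (disjoint): 2 ∉ C.
Suppose 5 ∈ C: no assignment then satisfies all the clues, so 5 ∉ C.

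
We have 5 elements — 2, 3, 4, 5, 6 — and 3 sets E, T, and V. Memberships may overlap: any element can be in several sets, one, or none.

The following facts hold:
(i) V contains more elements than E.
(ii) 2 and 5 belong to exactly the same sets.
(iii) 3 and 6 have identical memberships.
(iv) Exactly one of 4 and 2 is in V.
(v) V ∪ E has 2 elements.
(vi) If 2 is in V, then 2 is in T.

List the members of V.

V = {2, 5}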